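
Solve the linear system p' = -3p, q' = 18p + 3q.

Coefficient matrix A = [[-3, 0], [18, 3]].
Characteristic polynomial det(A - λI) = λ^2 - 9 = 0.
Eigenvalues λ = 3, -3.
For λ=3: (A-λI) row 1 is [-6, 0], so an eigenvector is (0, -1).
For λ=-3: (A-λI) row 2 is [18, 6], so an eigenvector is (-1, 3).
General solution: C_1e^(3t)(0,-1) + C_2e^(-3t)(-1,3).

p(t) = -C_2e^(-3t), q(t) = -C_1e^(3t) + 3C_2e^(-3t)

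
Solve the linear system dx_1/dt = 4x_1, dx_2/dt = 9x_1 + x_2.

x_1(t) = K_2e^(4t), x_2(t) = K_1e^(t) + 3K_2e^(4t)

Coefficient matrix A = [[4, 0], [9, 1]].
Characteristic polynomial det(A - λI) = λ^2 - 5λ + 4 = 0.
Eigenvalues λ = 1, 4.
For λ=1: (A-λI) row 1 is [3, 0], so an eigenvector is (0, 1).
For λ=4: (A-λI) row 2 is [9, -3], so an eigenvector is (1, 3).
General solution: K_1e^(t)(0,1) + K_2e^(4t)(1,3).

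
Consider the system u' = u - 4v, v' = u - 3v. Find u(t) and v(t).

u(t) = -2K_1e^(-t) - 2K_2te^(-t) - 3K_2e^(-t), v(t) = -K_1e^(-t) - K_2te^(-t) - K_2e^(-t)

Coefficient matrix A = [[1, -4], [1, -3]].
Characteristic polynomial det(A - λI) = λ^2 + 2λ + 1 = 0.
Single eigenvalue λ = -1 with algebraic multiplicity 2.
Eigenvector v = (-2,-1); generalized eigenvector w with (A-λI)w=v is (-3,-1).
General solution: e^(-t)[K_1·v + K_2·(t·v + w)].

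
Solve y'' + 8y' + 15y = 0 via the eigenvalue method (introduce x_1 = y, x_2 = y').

y(t) = c_1e^(-5t) + c_2e^(-3t)

Let x_1 = y, x_2 = y'. Then x_1' = x_2 and x_2' = -15x_1 - 8x_2.
A = [[0,1],[-15,-8]]; det(A-λI) = λ^2 + 8λ + 15.
Eigenvalues λ = -5, -3 with eigenvectors (1,-5), (1,-3).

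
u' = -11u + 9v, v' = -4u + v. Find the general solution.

Coefficient matrix A = [[-11, 9], [-4, 1]].
Characteristic polynomial det(A - λI) = λ^2 + 10λ + 25 = 0.
Single eigenvalue λ = -5 with algebraic multiplicity 2.
Eigenvector v = (3,2); generalized eigenvector w with (A-λI)w=v is (1,1).
General solution: e^(-5t)[C_1·v + C_2·(t·v + w)].

u(t) = 3C_1e^(-5t) + 3C_2te^(-5t) + C_2e^(-5t), v(t) = 2C_1e^(-5t) + 2C_2te^(-5t) + C_2e^(-5t)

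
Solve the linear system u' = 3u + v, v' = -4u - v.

Coefficient matrix A = [[3, 1], [-4, -1]].
Characteristic polynomial det(A - λI) = λ^2 - 2λ + 1 = 0.
Single eigenvalue λ = 1 with algebraic multiplicity 2.
Eigenvector v = (1,-2); generalized eigenvector w with (A-λI)w=v is (2,-3).
General solution: e^(t)[C_1·v + C_2·(t·v + w)].

u(t) = C_1e^(t) + C_2te^(t) + 2C_2e^(t), v(t) = -2C_1e^(t) - 2C_2te^(t) - 3C_2e^(t)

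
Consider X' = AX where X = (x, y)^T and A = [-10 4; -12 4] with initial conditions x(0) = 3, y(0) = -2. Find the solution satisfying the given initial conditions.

Coefficient matrix A = [[-10, 4], [-12, 4]].
Characteristic polynomial det(A - λI) = λ^2 + 6λ + 8 = 0.
Eigenvalues λ = -2, -4.
For λ=-2: (A-λI) row 1 is [-8, 4], so an eigenvector is (1, 2).
For λ=-4: (A-λI) row 1 is [-6, 4], so an eigenvector is (-2, -3).
General solution: c_1e^(-2t)(1,2) + c_2e^(-4t)(-2,-3).
Applying x(0)=3, y(0)=-2 gives c_1=-13, c_2=-8.

x(t) = -13e^(-2t) + 16e^(-4t), y(t) = -26e^(-2t) + 24e^(-4t)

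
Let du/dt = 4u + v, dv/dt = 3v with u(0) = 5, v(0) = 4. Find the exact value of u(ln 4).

A = [[4,1],[0,3]]; eigenvalues λ = 4, 3.
Eigenvectors: (-1,0) for λ=4, (1,-1) for λ=3.
From the initial condition, c_1 = -9, c_2 = -4.
u(ln 4) = (-9)(4^4)(-1) + (-4)(4^3)(1) = 2048.

2048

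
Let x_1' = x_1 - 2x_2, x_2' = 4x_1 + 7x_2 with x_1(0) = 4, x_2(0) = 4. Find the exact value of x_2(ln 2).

416

A = [[1,-2],[4,7]]; eigenvalues λ = 5, 3.
Eigenvectors: (-1,2) for λ=5, (1,-1) for λ=3.
From the initial condition, c_1 = 8, c_2 = 12.
x_2(ln 2) = (8)(2^5)(2) + (12)(2^3)(-1) = 416.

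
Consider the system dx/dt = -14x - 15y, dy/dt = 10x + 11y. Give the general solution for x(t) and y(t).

Coefficient matrix A = [[-14, -15], [10, 11]].
Characteristic polynomial det(A - λI) = λ^2 + 3λ - 4 = 0.
Eigenvalues λ = -4, 1.
For λ=-4: (A-λI) row 1 is [-10, -15], so an eigenvector is (-3, 2).
For λ=1: (A-λI) row 1 is [-15, -15], so an eigenvector is (-1, 1).
General solution: K_1e^(-4t)(-3,2) + K_2e^(t)(-1,1).

x(t) = -3K_1e^(-4t) - K_2e^(t), y(t) = 2K_1e^(-4t) + K_2e^(t)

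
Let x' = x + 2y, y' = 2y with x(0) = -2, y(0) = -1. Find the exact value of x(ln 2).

A = [[1,2],[0,2]]; eigenvalues λ = 1, 2.
Eigenvectors: (1,0) for λ=1, (2,1) for λ=2.
From the initial condition, c_1 = 0, c_2 = -1.
x(ln 2) = (0)(2^1)(1) + (-1)(2^2)(2) = -8.

-8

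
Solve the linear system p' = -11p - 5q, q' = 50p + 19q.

p(t) = -c_1e^(4t)cos(5t) - c_2e^(4t)sin(5t), q(t) = -c_1e^(4t)sin(5t) + 3c_1e^(4t)cos(5t) + 3c_2e^(4t)sin(5t) + c_2e^(4t)cos(5t)

Coefficient matrix A = [[-11, -5], [50, 19]].
Characteristic polynomial det(A - λI) = λ^2 - 8λ + 41 = 0.
Eigenvalues λ = 4 ± 5i (complex conjugate pair).
For λ=4+5i: an eigenvector is (-1,3) - i(0,-1) = (-1, 3 + i).
A real fundamental pair from Re and Im of e^((4+5i)t)v: X_1 = e^(4t)(cos(5t)·(-1,3) + sin(5t)·(0,-1)), X_2 = e^(4t)(sin(5t)·(-1,3) - cos(5t)·(0,-1)).
General solution: c_1X_1 + c_2X_2.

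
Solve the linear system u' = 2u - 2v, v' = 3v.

Coefficient matrix A = [[2, -2], [0, 3]].
Characteristic polynomial det(A - λI) = λ^2 - 5λ + 6 = 0.
Eigenvalues λ = 3, 2.
For λ=3: (A-λI) row 1 is [-1, -2], so an eigenvector is (2, -1).
For λ=2: (A-λI) row 1 is [0, -2], so an eigenvector is (-1, 0).
General solution: c_1e^(3t)(2,-1) + c_2e^(2t)(-1,0).

u(t) = 2c_1e^(3t) - c_2e^(2t), v(t) = -c_1e^(3t)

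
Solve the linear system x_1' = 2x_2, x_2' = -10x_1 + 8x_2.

Coefficient matrix A = [[0, 2], [-10, 8]].
Characteristic polynomial det(A - λI) = λ^2 - 8λ + 20 = 0.
Eigenvalues λ = 4 ± 2i (complex conjugate pair).
For λ=4+2i: an eigenvector is (1,2) - i(0,-1) = (1, 2 + i).
A real fundamental pair from Re and Im of e^((4+2i)t)v: X_1 = e^(4t)(cos(2t)·(1,2) + sin(2t)·(0,-1)), X_2 = e^(4t)(sin(2t)·(1,2) - cos(2t)·(0,-1)).
General solution: K_1X_1 + K_2X_2.

x_1(t) = K_1e^(4t)cos(2t) + K_2e^(4t)sin(2t), x_2(t) = -K_1e^(4t)sin(2t) + 2K_1e^(4t)cos(2t) + 2K_2e^(4t)sin(2t) + K_2e^(4t)cos(2t)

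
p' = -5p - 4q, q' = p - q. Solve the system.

Coefficient matrix A = [[-5, -4], [1, -1]].
Characteristic polynomial det(A - λI) = λ^2 + 6λ + 9 = 0.
Single eigenvalue λ = -3 with algebraic multiplicity 2.
Eigenvector v = (2,-1); generalized eigenvector w with (A-λI)w=v is (1,-1).
General solution: e^(-3t)[K_1·v + K_2·(t·v + w)].

p(t) = 2K_1e^(-3t) + 2K_2te^(-3t) + K_2e^(-3t), q(t) = -K_1e^(-3t) - K_2te^(-3t) - K_2e^(-3t)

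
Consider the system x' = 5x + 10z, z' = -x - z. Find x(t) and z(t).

Coefficient matrix A = [[5, 10], [-1, -1]].
Characteristic polynomial det(A - λI) = λ^2 - 4λ + 5 = 0.
Eigenvalues λ = 2 ± i (complex conjugate pair).
For λ=2+i: an eigenvector is (1,0) - i(3,-1) = (1 - 3i, 0 + i).
A real fundamental pair from Re and Im of e^((2+i)t)v: X_1 = e^(2t)(cos(t)·(1,0) + sin(t)·(3,-1)), X_2 = e^(2t)(sin(t)·(1,0) - cos(t)·(3,-1)).
General solution: C_1X_1 + C_2X_2.

x(t) = 3C_1e^(2t)sin(t) + C_1e^(2t)cos(t) + C_2e^(2t)sin(t) - 3C_2e^(2t)cos(t), z(t) = -C_1e^(2t)sin(t) + C_2e^(2t)cos(t)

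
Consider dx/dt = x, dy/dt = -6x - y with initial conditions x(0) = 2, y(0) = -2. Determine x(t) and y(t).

x(t) = 2e^(t), y(t) = -6e^(t) + 4e^(-t)

Coefficient matrix A = [[1, 0], [-6, -1]].
Characteristic polynomial det(A - λI) = λ^2 - 1 = 0.
Eigenvalues λ = -1, 1.
For λ=-1: (A-λI) row 1 is [2, 0], so an eigenvector is (0, 1).
For λ=1: (A-λI) row 2 is [-6, -2], so an eigenvector is (-1, 3).
General solution: K_1e^(-t)(0,1) + K_2e^(t)(-1,3).
Applying x(0)=2, y(0)=-2 gives K_1=4, K_2=-2.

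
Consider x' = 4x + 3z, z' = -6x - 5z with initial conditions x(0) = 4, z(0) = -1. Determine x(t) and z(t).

Coefficient matrix A = [[4, 3], [-6, -5]].
Characteristic polynomial det(A - λI) = λ^2 + λ - 2 = 0.
Eigenvalues λ = 1, -2.
For λ=1: (A-λI) row 1 is [3, 3], so an eigenvector is (1, -1).
For λ=-2: (A-λI) row 1 is [6, 3], so an eigenvector is (-1, 2).
General solution: C_1e^(t)(1,-1) + C_2e^(-2t)(-1,2).
Applying x(0)=4, z(0)=-1 gives C_1=7, C_2=3.

x(t) = 7e^(t) - 3e^(-2t), z(t) = -7e^(t) + 6e^(-2t)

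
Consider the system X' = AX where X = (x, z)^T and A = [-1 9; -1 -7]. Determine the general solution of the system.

Coefficient matrix A = [[-1, 9], [-1, -7]].
Characteristic polynomial det(A - λI) = λ^2 + 8λ + 16 = 0.
Single eigenvalue λ = -4 with algebraic multiplicity 2.
Eigenvector v = (3,-1); generalized eigenvector w with (A-λI)w=v is (-2,1).
General solution: e^(-4t)[C_1·v + C_2·(t·v + w)].

x(t) = 3C_1e^(-4t) + 3C_2te^(-4t) - 2C_2e^(-4t), z(t) = -C_1e^(-4t) - C_2te^(-4t) + C_2e^(-4t)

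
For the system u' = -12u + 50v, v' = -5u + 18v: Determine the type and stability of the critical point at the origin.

A = [[-12,50],[-5,18]]; det(A-λI) = λ^2 - 6λ + 34.
λ = 3 ± 5i: positive real part.

unstable spiral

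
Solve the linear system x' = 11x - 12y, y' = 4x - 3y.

x(t) = -3K_1e^(3t) - 2K_2e^(5t), y(t) = -2K_1e^(3t) - K_2e^(5t)

Coefficient matrix A = [[11, -12], [4, -3]].
Characteristic polynomial det(A - λI) = λ^2 - 8λ + 15 = 0.
Eigenvalues λ = 3, 5.
For λ=3: (A-λI) row 1 is [8, -12], so an eigenvector is (-3, -2).
For λ=5: (A-λI) row 1 is [6, -12], so an eigenvector is (-2, -1).
General solution: K_1e^(3t)(-3,-2) + K_2e^(5t)(-2,-1).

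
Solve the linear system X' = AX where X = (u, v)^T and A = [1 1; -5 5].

u(t) = C_1e^(3t)cos(t) + C_2e^(3t)sin(t), v(t) = -C_1e^(3t)sin(t) + 2C_1e^(3t)cos(t) + 2C_2e^(3t)sin(t) + C_2e^(3t)cos(t)

Coefficient matrix A = [[1, 1], [-5, 5]].
Characteristic polynomial det(A - λI) = λ^2 - 6λ + 10 = 0.
Eigenvalues λ = 3 ± i (complex conjugate pair).
For λ=3+i: an eigenvector is (1,2) - i(0,-1) = (1, 2 + i).
A real fundamental pair from Re and Im of e^((3+i)t)v: X_1 = e^(3t)(cos(t)·(1,2) + sin(t)·(0,-1)), X_2 = e^(3t)(sin(t)·(1,2) - cos(t)·(0,-1)).
General solution: C_1X_1 + C_2X_2.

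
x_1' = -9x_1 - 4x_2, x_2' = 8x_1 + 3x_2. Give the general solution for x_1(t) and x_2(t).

Coefficient matrix A = [[-9, -4], [8, 3]].
Characteristic polynomial det(A - λI) = λ^2 + 6λ + 5 = 0.
Eigenvalues λ = -1, -5.
For λ=-1: (A-λI) row 1 is [-8, -4], so an eigenvector is (-1, 2).
For λ=-5: (A-λI) row 1 is [-4, -4], so an eigenvector is (-1, 1).
General solution: c_1e^(-t)(-1,2) + c_2e^(-5t)(-1,1).

x_1(t) = -c_1e^(-t) - c_2e^(-5t), x_2(t) = 2c_1e^(-t) + c_2e^(-5t)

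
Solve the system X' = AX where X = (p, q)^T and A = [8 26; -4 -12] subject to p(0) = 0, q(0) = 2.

p(t) = 26e^(-2t)sin(2t), q(t) = -10e^(-2t)sin(2t) + 2e^(-2t)cos(2t)

Coefficient matrix A = [[8, 26], [-4, -12]].
Characteristic polynomial det(A - λI) = λ^2 + 4λ + 8 = 0.
Eigenvalues λ = -2 ± 2i (complex conjugate pair).
For λ=-2+2i: an eigenvector is (-2,1) - i(3,-1) = (-2 - 3i, 1 + i).
A real fundamental pair from Re and Im of e^((-2+2i)t)v: X_1 = e^(-2t)(cos(2t)·(-2,1) + sin(2t)·(3,-1)), X_2 = e^(-2t)(sin(2t)·(-2,1) - cos(2t)·(3,-1)).
General solution: K_1X_1 + K_2X_2.
Applying p(0)=0, q(0)=2 gives K_1=6, K_2=-4.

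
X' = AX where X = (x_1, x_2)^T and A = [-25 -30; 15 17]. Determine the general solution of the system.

Coefficient matrix A = [[-25, -30], [15, 17]].
Characteristic polynomial det(A - λI) = λ^2 + 8λ + 25 = 0.
Eigenvalues λ = -4 ± 3i (complex conjugate pair).
For λ=-4+3i: an eigenvector is (-3,2) - i(1,-1) = (-3 - i, 2 + i).
A real fundamental pair from Re and Im of e^((-4+3i)t)v: X_1 = e^(-4t)(cos(3t)·(-3,2) + sin(3t)·(1,-1)), X_2 = e^(-4t)(sin(3t)·(-3,2) - cos(3t)·(1,-1)).
General solution: K_1X_1 + K_2X_2.

x_1(t) = K_1e^(-4t)sin(3t) - 3K_1e^(-4t)cos(3t) - 3K_2e^(-4t)sin(3t) - K_2e^(-4t)cos(3t), x_2(t) = -K_1e^(-4t)sin(3t) + 2K_1e^(-4t)cos(3t) + 2K_2e^(-4t)sin(3t) + K_2e^(-4t)cos(3t)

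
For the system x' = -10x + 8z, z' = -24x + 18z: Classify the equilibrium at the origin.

A = [[-10,8],[-24,18]]; det(A-λI) = λ^2 - 8λ + 12.
λ = 2, 6: both positive.

unstable node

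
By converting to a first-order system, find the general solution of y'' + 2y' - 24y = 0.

Let x_1 = y, x_2 = y'. Then x_1' = x_2 and x_2' = 24x_1 - 2x_2.
A = [[0,1],[24,-2]]; det(A-λI) = λ^2 + 2λ - 24.
Eigenvalues λ = 4, -6 with eigenvectors (1,4), (1,-6).

y(t) = c_1e^(4t) + c_2e^(-6t)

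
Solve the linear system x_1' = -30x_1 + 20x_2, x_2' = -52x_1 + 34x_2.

x_1(t) = -2C_1e^(2t)sin(4t) - C_1e^(2t)cos(4t) - C_2e^(2t)sin(4t) + 2C_2e^(2t)cos(4t), x_2(t) = -3C_1e^(2t)sin(4t) - 2C_1e^(2t)cos(4t) - 2C_2e^(2t)sin(4t) + 3C_2e^(2t)cos(4t)

Coefficient matrix A = [[-30, 20], [-52, 34]].
Characteristic polynomial det(A - λI) = λ^2 - 4λ + 20 = 0.
Eigenvalues λ = 2 ± 4i (complex conjugate pair).
For λ=2+4i: an eigenvector is (-1,-2) - i(-2,-3) = (-1 + 2i, -2 + 3i).
A real fundamental pair from Re and Im of e^((2+4i)t)v: X_1 = e^(2t)(cos(4t)·(-1,-2) + sin(4t)·(-2,-3)), X_2 = e^(2t)(sin(4t)·(-1,-2) - cos(4t)·(-2,-3)).
General solution: C_1X_1 + C_2X_2.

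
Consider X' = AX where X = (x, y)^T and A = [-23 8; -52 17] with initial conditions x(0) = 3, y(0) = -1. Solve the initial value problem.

x(t) = -17e^(-3t)sin(4t) + 3e^(-3t)cos(4t), y(t) = -44e^(-3t)sin(4t) - e^(-3t)cos(4t)

Coefficient matrix A = [[-23, 8], [-52, 17]].
Characteristic polynomial det(A - λI) = λ^2 + 6λ + 25 = 0.
Eigenvalues λ = -3 ± 4i (complex conjugate pair).
For λ=-3+4i: an eigenvector is (1,2) - i(-1,-3) = (1 + i, 2 + 3i).
A real fundamental pair from Re and Im of e^((-3+4i)t)v: X_1 = e^(-3t)(cos(4t)·(1,2) + sin(4t)·(-1,-3)), X_2 = e^(-3t)(sin(4t)·(1,2) - cos(4t)·(-1,-3)).
General solution: c_1X_1 + c_2X_2.
Applying x(0)=3, y(0)=-1 gives c_1=10, c_2=-7.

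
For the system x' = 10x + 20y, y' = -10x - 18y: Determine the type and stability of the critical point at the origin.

stable spiral

A = [[10,20],[-10,-18]]; det(A-λI) = λ^2 + 8λ + 20.
λ = -4 ± 2i: negative real part.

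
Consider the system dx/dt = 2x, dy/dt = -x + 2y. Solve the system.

Coefficient matrix A = [[2, 0], [-1, 2]].
Characteristic polynomial det(A - λI) = λ^2 - 4λ + 4 = 0.
Single eigenvalue λ = 2 with algebraic multiplicity 2.
Eigenvector v = (0,1); generalized eigenvector w with (A-λI)w=v is (-1,-2).
General solution: e^(2t)[c_1·v + c_2·(t·v + w)].

x(t) = -c_2e^(2t), y(t) = c_1e^(2t) + c_2te^(2t) - 2c_2e^(2t)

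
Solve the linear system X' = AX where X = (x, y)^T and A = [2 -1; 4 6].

Coefficient matrix A = [[2, -1], [4, 6]].
Characteristic polynomial det(A - λI) = λ^2 - 8λ + 16 = 0.
Single eigenvalue λ = 4 with algebraic multiplicity 2.
Eigenvector v = (1,-2); generalized eigenvector w with (A-λI)w=v is (-1,1).
General solution: e^(4t)[c_1·v + c_2·(t·v + w)].

x(t) = c_1e^(4t) + c_2te^(4t) - c_2e^(4t), y(t) = -2c_1e^(4t) - 2c_2te^(4t) + c_2e^(4t)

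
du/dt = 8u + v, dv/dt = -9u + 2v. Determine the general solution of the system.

Coefficient matrix A = [[8, 1], [-9, 2]].
Characteristic polynomial det(A - λI) = λ^2 - 10λ + 25 = 0.
Single eigenvalue λ = 5 with algebraic multiplicity 2.
Eigenvector v = (1,-3); generalized eigenvector w with (A-λI)w=v is (0,1).
General solution: e^(5t)[C_1·v + C_2·(t·v + w)].

u(t) = C_1e^(5t) + C_2te^(5t), v(t) = -3C_1e^(5t) - 3C_2te^(5t) + C_2e^(5t)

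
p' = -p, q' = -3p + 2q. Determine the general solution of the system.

Coefficient matrix A = [[-1, 0], [-3, 2]].
Characteristic polynomial det(A - λI) = λ^2 - λ - 2 = 0.
Eigenvalues λ = -1, 2.
For λ=-1: (A-λI) row 2 is [-3, 3], so an eigenvector is (-1, -1).
For λ=2: (A-λI) row 1 is [-3, 0], so an eigenvector is (0, 1).
General solution: c_1e^(-t)(-1,-1) + c_2e^(2t)(0,1).

p(t) = -c_1e^(-t), q(t) = -c_1e^(-t) + c_2e^(2t)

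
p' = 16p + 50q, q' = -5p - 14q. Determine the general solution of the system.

p(t) = C_1e^(t)sin(5t) - 3C_1e^(t)cos(5t) - 3C_2e^(t)sin(5t) - C_2e^(t)cos(5t), q(t) = C_1e^(t)cos(5t) + C_2e^(t)sin(5t)

Coefficient matrix A = [[16, 50], [-5, -14]].
Characteristic polynomial det(A - λI) = λ^2 - 2λ + 26 = 0.
Eigenvalues λ = 1 ± 5i (complex conjugate pair).
For λ=1+5i: an eigenvector is (-3,1) - i(1,0) = (-3 - i, 1).
A real fundamental pair from Re and Im of e^((1+5i)t)v: X_1 = e^(t)(cos(5t)·(-3,1) + sin(5t)·(1,0)), X_2 = e^(t)(sin(5t)·(-3,1) - cos(5t)·(1,0)).
General solution: C_1X_1 + C_2X_2.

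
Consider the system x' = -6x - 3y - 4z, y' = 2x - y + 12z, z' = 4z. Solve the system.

x(t) = -K_1e^(-3t) + 3K_2e^(-4t) - K_3e^(4t), y(t) = K_1e^(-3t) - 2K_2e^(-4t) + 2K_3e^(4t), z(t) = K_3e^(4t)

Coefficient matrix A = [[-6, -3, -4], [2, -1, 12], [0, 0, 4]].
det(A - λI) = 0 gives eigenvalues λ = -3, -4, 4.
For λ=-3: eigenvector (-1,1,0).
For λ=-4: eigenvector (3,-2,0).
For λ=4: eigenvector (-1,2,1).
General solution: K_1e^(-3t)(-1,1,0) + K_2e^(-4t)(3,-2,0) + K_3e^(4t)(-1,2,1).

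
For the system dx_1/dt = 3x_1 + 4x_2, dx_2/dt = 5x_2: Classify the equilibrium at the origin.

unstable node

A = [[3,4],[0,5]]; det(A-λI) = λ^2 - 8λ + 15.
λ = 5, 3: both positive.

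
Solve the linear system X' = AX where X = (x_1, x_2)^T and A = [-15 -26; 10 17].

x_1(t) = 3c_1e^(t)sin(2t) - 2c_1e^(t)cos(2t) - 2c_2e^(t)sin(2t) - 3c_2e^(t)cos(2t), x_2(t) = -2c_1e^(t)sin(2t) + c_1e^(t)cos(2t) + c_2e^(t)sin(2t) + 2c_2e^(t)cos(2t)

Coefficient matrix A = [[-15, -26], [10, 17]].
Characteristic polynomial det(A - λI) = λ^2 - 2λ + 5 = 0.
Eigenvalues λ = 1 ± 2i (complex conjugate pair).
For λ=1+2i: an eigenvector is (-2,1) - i(3,-2) = (-2 - 3i, 1 + 2i).
A real fundamental pair from Re and Im of e^((1+2i)t)v: X_1 = e^(t)(cos(2t)·(-2,1) + sin(2t)·(3,-2)), X_2 = e^(t)(sin(2t)·(-2,1) - cos(2t)·(3,-2)).
General solution: c_1X_1 + c_2X_2.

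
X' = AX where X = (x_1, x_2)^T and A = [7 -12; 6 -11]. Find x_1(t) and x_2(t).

Coefficient matrix A = [[7, -12], [6, -11]].
Characteristic polynomial det(A - λI) = λ^2 + 4λ - 5 = 0.
Eigenvalues λ = 1, -5.
For λ=1: (A-λI) row 1 is [6, -12], so an eigenvector is (2, 1).
For λ=-5: (A-λI) row 1 is [12, -12], so an eigenvector is (1, 1).
General solution: c_1e^(t)(2,1) + c_2e^(-5t)(1,1).

x_1(t) = 2c_1e^(t) + c_2e^(-5t), x_2(t) = c_1e^(t) + c_2e^(-5t)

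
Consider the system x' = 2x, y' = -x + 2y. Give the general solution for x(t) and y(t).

x(t) = -C_2e^(2t), y(t) = C_1e^(2t) + C_2te^(2t) + 2C_2e^(2t)

Coefficient matrix A = [[2, 0], [-1, 2]].
Characteristic polynomial det(A - λI) = λ^2 - 4λ + 4 = 0.
Single eigenvalue λ = 2 with algebraic multiplicity 2.
Eigenvector v = (0,1); generalized eigenvector w with (A-λI)w=v is (-1,2).
General solution: e^(2t)[C_1·v + C_2·(t·v + w)].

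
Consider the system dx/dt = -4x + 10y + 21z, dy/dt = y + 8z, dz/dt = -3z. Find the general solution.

x(t) = C_1e^(-4t) + C_2e^(-3t) + 2C_3e^(t), y(t) = -2C_2e^(-3t) + C_3e^(t), z(t) = C_2e^(-3t)

Coefficient matrix A = [[-4, 10, 21], [0, 1, 8], [0, 0, -3]].
det(A - λI) = 0 gives eigenvalues λ = -4, -3, 1.
For λ=-4: eigenvector (1,0,0).
For λ=-3: eigenvector (1,-2,1).
For λ=1: eigenvector (2,1,0).
General solution: C_1e^(-4t)(1,0,0) + C_2e^(-3t)(1,-2,1) + C_3e^(t)(2,1,0).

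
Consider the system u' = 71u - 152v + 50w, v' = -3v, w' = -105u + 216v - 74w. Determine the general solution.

u(t) = 5c_1e^(t) - 2c_2e^(-3t) - 2c_3e^(-4t), v(t) = c_2e^(-3t), w(t) = -7c_1e^(t) + 6c_2e^(-3t) + 3c_3e^(-4t)

Coefficient matrix A = [[71, -152, 50], [0, -3, 0], [-105, 216, -74]].
det(A - λI) = 0 gives eigenvalues λ = 1, -3, -4.
For λ=1: eigenvector (5,0,-7).
For λ=-3: eigenvector (-2,1,6).
For λ=-4: eigenvector (-2,0,3).
General solution: c_1e^(t)(5,0,-7) + c_2e^(-3t)(-2,1,6) + c_3e^(-4t)(-2,0,3).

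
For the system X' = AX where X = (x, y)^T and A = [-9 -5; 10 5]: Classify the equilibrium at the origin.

A = [[-9,-5],[10,5]]; det(A-λI) = λ^2 + 4λ + 5.
λ = -2 ± i: negative real part.

stable spiral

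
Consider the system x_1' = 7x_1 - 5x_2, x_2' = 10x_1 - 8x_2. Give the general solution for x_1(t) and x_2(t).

x_1(t) = -K_1e^(-3t) - K_2e^(2t), x_2(t) = -2K_1e^(-3t) - K_2e^(2t)

Coefficient matrix A = [[7, -5], [10, -8]].
Characteristic polynomial det(A - λI) = λ^2 + λ - 6 = 0.
Eigenvalues λ = -3, 2.
For λ=-3: (A-λI) row 1 is [10, -5], so an eigenvector is (-1, -2).
For λ=2: (A-λI) row 1 is [5, -5], so an eigenvector is (-1, -1).
General solution: K_1e^(-3t)(-1,-2) + K_2e^(2t)(-1,-1).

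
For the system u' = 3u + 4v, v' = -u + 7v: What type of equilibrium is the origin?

unstable improper node

A = [[3,4],[-1,7]]; det(A-λI) = λ^2 - 10λ + 25.
repeated λ = 5 with a single eigenvector.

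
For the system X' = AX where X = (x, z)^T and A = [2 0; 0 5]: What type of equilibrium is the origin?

unstable node

A = [[2,0],[0,5]]; det(A-λI) = λ^2 - 7λ + 10.
λ = 5, 2: both positive.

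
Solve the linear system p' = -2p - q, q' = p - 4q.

Coefficient matrix A = [[-2, -1], [1, -4]].
Characteristic polynomial det(A - λI) = λ^2 + 6λ + 9 = 0.
Single eigenvalue λ = -3 with algebraic multiplicity 2.
Eigenvector v = (-1,-1); generalized eigenvector w with (A-λI)w=v is (0,1).
General solution: e^(-3t)[c_1·v + c_2·(t·v + w)].

p(t) = -c_1e^(-3t) - c_2te^(-3t), q(t) = -c_1e^(-3t) - c_2te^(-3t) + c_2e^(-3t)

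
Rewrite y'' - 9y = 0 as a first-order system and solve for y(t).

Let x_1 = y, x_2 = y'. Then x_1' = x_2 and x_2' = 9x_1.
A = [[0,1],[9,0]]; det(A-λI) = λ^2 - 9.
Eigenvalues λ = 3, -3 with eigenvectors (1,3), (1,-3).

y(t) = c_1e^(3t) + c_2e^(-3t)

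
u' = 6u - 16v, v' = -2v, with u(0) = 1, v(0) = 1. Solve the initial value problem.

Coefficient matrix A = [[6, -16], [0, -2]].
Characteristic polynomial det(A - λI) = λ^2 - 4λ - 12 = 0.
Eigenvalues λ = -2, 6.
For λ=-2: (A-λI) row 1 is [8, -16], so an eigenvector is (2, 1).
For λ=6: (A-λI) row 1 is [0, -16], so an eigenvector is (-1, 0).
General solution: K_1e^(-2t)(2,1) + K_2e^(6t)(-1,0).
Applying u(0)=1, v(0)=1 gives K_1=1, K_2=1.

u(t) = -e^(6t) + 2e^(-2t), v(t) = e^(-2t)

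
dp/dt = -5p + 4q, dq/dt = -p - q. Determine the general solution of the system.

Coefficient matrix A = [[-5, 4], [-1, -1]].
Characteristic polynomial det(A - λI) = λ^2 + 6λ + 9 = 0.
Single eigenvalue λ = -3 with algebraic multiplicity 2.
Eigenvector v = (2,1); generalized eigenvector w with (A-λI)w=v is (-3,-1).
General solution: e^(-3t)[c_1·v + c_2·(t·v + w)].

p(t) = 2c_1e^(-3t) + 2c_2te^(-3t) - 3c_2e^(-3t), q(t) = c_1e^(-3t) + c_2te^(-3t) - c_2e^(-3t)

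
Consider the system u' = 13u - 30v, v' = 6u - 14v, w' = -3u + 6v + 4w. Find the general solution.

Coefficient matrix A = [[13, -30, 0], [6, -14, 0], [-3, 6, 4]].
det(A - λI) = 0 gives eigenvalues λ = 1, 4, -2.
For λ=1: eigenvector (5,2,1).
For λ=4: eigenvector (0,0,1).
For λ=-2: eigenvector (2,1,0).
General solution: K_1e^(t)(5,2,1) + K_2e^(4t)(0,0,1) + K_3e^(-2t)(2,1,0).

u(t) = 5K_1e^(t) + 2K_3e^(-2t), v(t) = 2K_1e^(t) + K_3e^(-2t), w(t) = K_1e^(t) + K_2e^(4t)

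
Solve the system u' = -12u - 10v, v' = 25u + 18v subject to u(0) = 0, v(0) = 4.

Coefficient matrix A = [[-12, -10], [25, 18]].
Characteristic polynomial det(A - λI) = λ^2 - 6λ + 34 = 0.
Eigenvalues λ = 3 ± 5i (complex conjugate pair).
For λ=3+5i: an eigenvector is (1,-1) - i(-1,2) = (1 + i, -1 - 2i).
A real fundamental pair from Re and Im of e^((3+5i)t)v: X_1 = e^(3t)(cos(5t)·(1,-1) + sin(5t)·(-1,2)), X_2 = e^(3t)(sin(5t)·(1,-1) - cos(5t)·(-1,2)).
General solution: c_1X_1 + c_2X_2.
Applying u(0)=0, v(0)=4 gives c_1=4, c_2=-4.

u(t) = -8e^(3t)sin(5t), v(t) = 12e^(3t)sin(5t) + 4e^(3t)cos(5t)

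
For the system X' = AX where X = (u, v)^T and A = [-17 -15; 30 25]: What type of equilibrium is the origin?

A = [[-17,-15],[30,25]]; det(A-λI) = λ^2 - 8λ + 25.
λ = 4 ± 3i: positive real part.

unstable spiral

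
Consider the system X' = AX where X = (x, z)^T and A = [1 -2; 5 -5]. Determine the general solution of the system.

Coefficient matrix A = [[1, -2], [5, -5]].
Characteristic polynomial det(A - λI) = λ^2 + 4λ + 5 = 0.
Eigenvalues λ = -2 ± i (complex conjugate pair).
For λ=-2+i: an eigenvector is (-1,-1) - i(-1,-2) = (-1 + i, -1 + 2i).
A real fundamental pair from Re and Im of e^((-2+i)t)v: X_1 = e^(-2t)(cos(t)·(-1,-1) + sin(t)·(-1,-2)), X_2 = e^(-2t)(sin(t)·(-1,-1) - cos(t)·(-1,-2)).
General solution: c_1X_1 + c_2X_2.

x(t) = -c_1e^(-2t)sin(t) - c_1e^(-2t)cos(t) - c_2e^(-2t)sin(t) + c_2e^(-2t)cos(t), z(t) = -2c_1e^(-2t)sin(t) - c_1e^(-2t)cos(t) - c_2e^(-2t)sin(t) + 2c_2e^(-2t)cos(t)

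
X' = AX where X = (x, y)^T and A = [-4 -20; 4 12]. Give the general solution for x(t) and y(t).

x(t) = 2c_1e^(4t)sin(4t) - c_1e^(4t)cos(4t) - c_2e^(4t)sin(4t) - 2c_2e^(4t)cos(4t), y(t) = -c_1e^(4t)sin(4t) + c_2e^(4t)cos(4t)

Coefficient matrix A = [[-4, -20], [4, 12]].
Characteristic polynomial det(A - λI) = λ^2 - 8λ + 32 = 0.
Eigenvalues λ = 4 ± 4i (complex conjugate pair).
For λ=4+4i: an eigenvector is (-1,0) - i(2,-1) = (-1 - 2i, 0 + i).
A real fundamental pair from Re and Im of e^((4+4i)t)v: X_1 = e^(4t)(cos(4t)·(-1,0) + sin(4t)·(2,-1)), X_2 = e^(4t)(sin(4t)·(-1,0) - cos(4t)·(2,-1)).
General solution: c_1X_1 + c_2X_2.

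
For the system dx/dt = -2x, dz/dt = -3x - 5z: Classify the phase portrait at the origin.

stable node

A = [[-2,0],[-3,-5]]; det(A-λI) = λ^2 + 7λ + 10.
λ = -2, -5: both negative.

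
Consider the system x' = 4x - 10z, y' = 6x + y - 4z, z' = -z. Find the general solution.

Coefficient matrix A = [[4, 0, -10], [6, 1, -4], [0, 0, -1]].
det(A - λI) = 0 gives eigenvalues λ = 4, 1, -1.
For λ=4: eigenvector (1,2,0).
For λ=1: eigenvector (0,1,0).
For λ=-1: eigenvector (2,-4,1).
General solution: C_1e^(4t)(1,2,0) + C_2e^(t)(0,1,0) + C_3e^(-t)(2,-4,1).

x(t) = C_1e^(4t) + 2C_3e^(-t), y(t) = 2C_1e^(4t) + C_2e^(t) - 4C_3e^(-t), z(t) = C_3e^(-t)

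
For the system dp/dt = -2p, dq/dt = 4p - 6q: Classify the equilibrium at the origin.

A = [[-2,0],[4,-6]]; det(A-λI) = λ^2 + 8λ + 12.
λ = -2, -6: both negative.

stable node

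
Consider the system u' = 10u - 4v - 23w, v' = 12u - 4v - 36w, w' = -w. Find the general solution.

Coefficient matrix A = [[10, -4, -23], [12, -4, -36], [0, 0, -1]].
det(A - λI) = 0 gives eigenvalues λ = 2, -1, 4.
For λ=2: eigenvector (1,2,0).
For λ=-1: eigenvector (5,8,1).
For λ=4: eigenvector (-2,-3,0).
General solution: c_1e^(2t)(1,2,0) + c_2e^(-t)(5,8,1) + c_3e^(4t)(-2,-3,0).

u(t) = c_1e^(2t) + 5c_2e^(-t) - 2c_3e^(4t), v(t) = 2c_1e^(2t) + 8c_2e^(-t) - 3c_3e^(4t), w(t) = c_2e^(-t)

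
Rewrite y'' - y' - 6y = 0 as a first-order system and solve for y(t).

y(t) = K_1e^(3t) + K_2e^(-2t)

Let x_1 = y, x_2 = y'. Then x_1' = x_2 and x_2' = 6x_1 + x_2.
A = [[0,1],[6,1]]; det(A-λI) = λ^2 - λ - 6.
Eigenvalues λ = 3, -2 with eigenvectors (1,3), (1,-2).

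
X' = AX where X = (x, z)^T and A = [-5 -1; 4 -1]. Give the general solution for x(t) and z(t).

x(t) = K_1e^(-3t) + K_2te^(-3t) - K_2e^(-3t), z(t) = -2K_1e^(-3t) - 2K_2te^(-3t) + K_2e^(-3t)

Coefficient matrix A = [[-5, -1], [4, -1]].
Characteristic polynomial det(A - λI) = λ^2 + 6λ + 9 = 0.
Single eigenvalue λ = -3 with algebraic multiplicity 2.
Eigenvector v = (1,-2); generalized eigenvector w with (A-λI)w=v is (-1,1).
General solution: e^(-3t)[K_1·v + K_2·(t·v + w)].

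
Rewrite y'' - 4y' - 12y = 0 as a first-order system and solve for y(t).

Let x_1 = y, x_2 = y'. Then x_1' = x_2 and x_2' = 12x_1 + 4x_2.
A = [[0,1],[12,4]]; det(A-λI) = λ^2 - 4λ - 12.
Eigenvalues λ = 6, -2 with eigenvectors (1,6), (1,-2).

y(t) = C_1e^(6t) + C_2e^(-2t)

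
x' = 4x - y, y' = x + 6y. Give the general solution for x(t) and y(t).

Coefficient matrix A = [[4, -1], [1, 6]].
Characteristic polynomial det(A - λI) = λ^2 - 10λ + 25 = 0.
Single eigenvalue λ = 5 with algebraic multiplicity 2.
Eigenvector v = (-1,1); generalized eigenvector w with (A-λI)w=v is (-1,2).
General solution: e^(5t)[K_1·v + K_2·(t·v + w)].

x(t) = -K_1e^(5t) - K_2te^(5t) - K_2e^(5t), y(t) = K_1e^(5t) + K_2te^(5t) + 2K_2e^(5t)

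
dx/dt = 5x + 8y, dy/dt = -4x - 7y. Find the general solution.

x(t) = 2K_1e^(t) + K_2e^(-3t), y(t) = -K_1e^(t) - K_2e^(-3t)

Coefficient matrix A = [[5, 8], [-4, -7]].
Characteristic polynomial det(A - λI) = λ^2 + 2λ - 3 = 0.
Eigenvalues λ = 1, -3.
For λ=1: (A-λI) row 1 is [4, 8], so an eigenvector is (2, -1).
For λ=-3: (A-λI) row 1 is [8, 8], so an eigenvector is (1, -1).
General solution: K_1e^(t)(2,-1) + K_2e^(-3t)(1,-1).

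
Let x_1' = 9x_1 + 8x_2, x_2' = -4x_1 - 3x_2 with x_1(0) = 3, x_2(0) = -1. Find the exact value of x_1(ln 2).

A = [[9,8],[-4,-3]]; eigenvalues λ = 1, 5.
Eigenvectors: (1,-1) for λ=1, (-2,1) for λ=5.
From the initial condition, c_1 = -1, c_2 = -2.
x_1(ln 2) = (-1)(2^1)(1) + (-2)(2^5)(-2) = 126.

126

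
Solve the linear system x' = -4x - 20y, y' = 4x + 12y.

x(t) = -2c_1e^(4t)sin(4t) + c_1e^(4t)cos(4t) + c_2e^(4t)sin(4t) + 2c_2e^(4t)cos(4t), y(t) = c_1e^(4t)sin(4t) - c_2e^(4t)cos(4t)

Coefficient matrix A = [[-4, -20], [4, 12]].
Characteristic polynomial det(A - λI) = λ^2 - 8λ + 32 = 0.
Eigenvalues λ = 4 ± 4i (complex conjugate pair).
For λ=4+4i: an eigenvector is (1,0) - i(-2,1) = (1 + 2i, 0 - i).
A real fundamental pair from Re and Im of e^((4+4i)t)v: X_1 = e^(4t)(cos(4t)·(1,0) + sin(4t)·(-2,1)), X_2 = e^(4t)(sin(4t)·(1,0) - cos(4t)·(-2,1)).
General solution: c_1X_1 + c_2X_2.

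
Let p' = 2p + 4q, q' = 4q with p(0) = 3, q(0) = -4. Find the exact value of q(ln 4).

A = [[2,4],[0,4]]; eigenvalues λ = 4, 2.
Eigenvectors: (-2,-1) for λ=4, (1,0) for λ=2.
From the initial condition, c_1 = 4, c_2 = 11.
q(ln 4) = (4)(4^4)(-1) + (11)(4^2)(0) = -1024.

-1024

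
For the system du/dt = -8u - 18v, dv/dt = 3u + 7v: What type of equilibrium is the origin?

saddle

A = [[-8,-18],[3,7]]; det(A-λI) = λ^2 + λ - 2.
λ = 1, -2: opposite signs.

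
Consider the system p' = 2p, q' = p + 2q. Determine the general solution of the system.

p(t) = -c_2e^(2t), q(t) = -c_1e^(2t) - c_2te^(2t) - 2c_2e^(2t)

Coefficient matrix A = [[2, 0], [1, 2]].
Characteristic polynomial det(A - λI) = λ^2 - 4λ + 4 = 0.
Single eigenvalue λ = 2 with algebraic multiplicity 2.
Eigenvector v = (0,-1); generalized eigenvector w with (A-λI)w=v is (-1,-2).
General solution: e^(2t)[c_1·v + c_2·(t·v + w)].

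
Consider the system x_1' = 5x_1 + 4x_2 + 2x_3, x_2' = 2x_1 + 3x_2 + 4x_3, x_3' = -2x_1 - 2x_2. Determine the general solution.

Coefficient matrix A = [[5, 4, 2], [2, 3, 4], [-2, -2, 0]].
det(A - λI) = 0 gives eigenvalues λ = 1, 3, 4.
For λ=1: eigenvector (1,-1,0).
For λ=3: eigenvector (-4,1,2).
For λ=4: eigenvector (-2,0,1).
General solution: c_1e^(t)(1,-1,0) + c_2e^(3t)(-4,1,2) + c_3e^(4t)(-2,0,1).

x_1(t) = c_1e^(t) - 4c_2e^(3t) - 2c_3e^(4t), x_2(t) = -c_1e^(t) + c_2e^(3t), x_3(t) = 2c_2e^(3t) + c_3e^(4t)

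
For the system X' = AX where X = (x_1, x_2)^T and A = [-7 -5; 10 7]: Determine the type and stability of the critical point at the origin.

center

A = [[-7,-5],[10,7]]; det(A-λI) = λ^2 + 1.
λ = 0 ± i: zero real part.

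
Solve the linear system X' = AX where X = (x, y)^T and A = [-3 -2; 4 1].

Coefficient matrix A = [[-3, -2], [4, 1]].
Characteristic polynomial det(A - λI) = λ^2 + 2λ + 5 = 0.
Eigenvalues λ = -1 ± 2i (complex conjugate pair).
For λ=-1+2i: an eigenvector is (1,-1) - i(0,1) = (1, -1 - i).
A real fundamental pair from Re and Im of e^((-1+2i)t)v: X_1 = e^(-t)(cos(2t)·(1,-1) + sin(2t)·(0,1)), X_2 = e^(-t)(sin(2t)·(1,-1) - cos(2t)·(0,1)).
General solution: C_1X_1 + C_2X_2.

x(t) = C_1e^(-t)cos(2t) + C_2e^(-t)sin(2t), y(t) = C_1e^(-t)sin(2t) - C_1e^(-t)cos(2t) - C_2e^(-t)sin(2t) - C_2e^(-t)cos(2t)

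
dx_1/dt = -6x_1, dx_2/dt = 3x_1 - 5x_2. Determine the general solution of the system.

x_1(t) = K_2e^(-6t), x_2(t) = -K_1e^(-5t) - 3K_2e^(-6t)

Coefficient matrix A = [[-6, 0], [3, -5]].
Characteristic polynomial det(A - λI) = λ^2 + 11λ + 30 = 0.
Eigenvalues λ = -5, -6.
For λ=-5: (A-λI) row 1 is [-1, 0], so an eigenvector is (0, -1).
For λ=-6: (A-λI) row 2 is [3, 1], so an eigenvector is (1, -3).
General solution: K_1e^(-5t)(0,-1) + K_2e^(-6t)(1,-3).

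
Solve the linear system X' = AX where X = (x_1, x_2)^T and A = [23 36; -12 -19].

x_1(t) = -2C_1e^(5t) - 3C_2e^(-t), x_2(t) = C_1e^(5t) + 2C_2e^(-t)

Coefficient matrix A = [[23, 36], [-12, -19]].
Characteristic polynomial det(A - λI) = λ^2 - 4λ - 5 = 0.
Eigenvalues λ = 5, -1.
For λ=5: (A-λI) row 1 is [18, 36], so an eigenvector is (-2, 1).
For λ=-1: (A-λI) row 1 is [24, 36], so an eigenvector is (-3, 2).
General solution: C_1e^(5t)(-2,1) + C_2e^(-t)(-3,2).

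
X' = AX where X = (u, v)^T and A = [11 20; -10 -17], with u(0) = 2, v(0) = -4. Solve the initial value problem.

Coefficient matrix A = [[11, 20], [-10, -17]].
Characteristic polynomial det(A - λI) = λ^2 + 6λ + 13 = 0.
Eigenvalues λ = -3 ± 2i (complex conjugate pair).
For λ=-3+2i: an eigenvector is (-1,1) - i(3,-2) = (-1 - 3i, 1 + 2i).
A real fundamental pair from Re and Im of e^((-3+2i)t)v: X_1 = e^(-3t)(cos(2t)·(-1,1) + sin(2t)·(3,-2)), X_2 = e^(-3t)(sin(2t)·(-1,1) - cos(2t)·(3,-2)).
General solution: c_1X_1 + c_2X_2.
Applying u(0)=2, v(0)=-4 gives c_1=-8, c_2=2.

u(t) = -26e^(-3t)sin(2t) + 2e^(-3t)cos(2t), v(t) = 18e^(-3t)sin(2t) - 4e^(-3t)cos(2t)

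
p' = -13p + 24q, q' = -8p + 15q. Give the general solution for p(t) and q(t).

Coefficient matrix A = [[-13, 24], [-8, 15]].
Characteristic polynomial det(A - λI) = λ^2 - 2λ - 3 = 0.
Eigenvalues λ = -1, 3.
For λ=-1: (A-λI) row 1 is [-12, 24], so an eigenvector is (-2, -1).
For λ=3: (A-λI) row 1 is [-16, 24], so an eigenvector is (-3, -2).
General solution: c_1e^(-t)(-2,-1) + c_2e^(3t)(-3,-2).

p(t) = -2c_1e^(-t) - 3c_2e^(3t), q(t) = -c_1e^(-t) - 2c_2e^(3t)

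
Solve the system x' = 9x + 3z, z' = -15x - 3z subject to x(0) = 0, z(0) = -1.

Coefficient matrix A = [[9, 3], [-15, -3]].
Characteristic polynomial det(A - λI) = λ^2 - 6λ + 18 = 0.
Eigenvalues λ = 3 ± 3i (complex conjugate pair).
For λ=3+3i: an eigenvector is (0,-1) - i(-1,2) = (0 + i, -1 - 2i).
A real fundamental pair from Re and Im of e^((3+3i)t)v: X_1 = e^(3t)(cos(3t)·(0,-1) + sin(3t)·(-1,2)), X_2 = e^(3t)(sin(3t)·(0,-1) - cos(3t)·(-1,2)).
General solution: C_1X_1 + C_2X_2.
Applying x(0)=0, z(0)=-1 gives C_1=1, C_2=0.

x(t) = -e^(3t)sin(3t), z(t) = 2e^(3t)sin(3t) - e^(3t)cos(3t)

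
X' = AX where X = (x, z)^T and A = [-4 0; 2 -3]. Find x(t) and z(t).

x(t) = C_2e^(-4t), z(t) = C_1e^(-3t) - 2C_2e^(-4t)

Coefficient matrix A = [[-4, 0], [2, -3]].
Characteristic polynomial det(A - λI) = λ^2 + 7λ + 12 = 0.
Eigenvalues λ = -3, -4.
For λ=-3: (A-λI) row 1 is [-1, 0], so an eigenvector is (0, 1).
For λ=-4: (A-λI) row 2 is [2, 1], so an eigenvector is (1, -2).
General solution: C_1e^(-3t)(0,1) + C_2e^(-4t)(1,-2).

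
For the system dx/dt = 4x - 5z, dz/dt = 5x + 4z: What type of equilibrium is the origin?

A = [[4,-5],[5,4]]; det(A-λI) = λ^2 - 8λ + 41.
λ = 4 ± 5i: positive real part.

unstable spiral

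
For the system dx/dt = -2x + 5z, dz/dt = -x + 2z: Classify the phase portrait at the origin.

center

A = [[-2,5],[-1,2]]; det(A-λI) = λ^2 + 1.
λ = 0 ± i: zero real part.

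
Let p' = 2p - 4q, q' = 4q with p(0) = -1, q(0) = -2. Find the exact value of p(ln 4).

A = [[2,-4],[0,4]]; eigenvalues λ = 2, 4.
Eigenvectors: (1,0) for λ=2, (-2,1) for λ=4.
From the initial condition, c_1 = -5, c_2 = -2.
p(ln 4) = (-5)(4^2)(1) + (-2)(4^4)(-2) = 944.

944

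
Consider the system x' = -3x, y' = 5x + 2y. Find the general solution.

x(t) = c_1e^(-3t), y(t) = -c_1e^(-3t) - c_2e^(2t)

Coefficient matrix A = [[-3, 0], [5, 2]].
Characteristic polynomial det(A - λI) = λ^2 + λ - 6 = 0.
Eigenvalues λ = -3, 2.
For λ=-3: (A-λI) row 2 is [5, 5], so an eigenvector is (1, -1).
For λ=2: (A-λI) row 1 is [-5, 0], so an eigenvector is (0, -1).
General solution: c_1e^(-3t)(1,-1) + c_2e^(2t)(0,-1).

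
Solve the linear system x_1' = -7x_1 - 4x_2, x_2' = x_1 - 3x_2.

x_1(t) = -2C_1e^(-5t) - 2C_2te^(-5t) - C_2e^(-5t), x_2(t) = C_1e^(-5t) + C_2te^(-5t) + C_2e^(-5t)

Coefficient matrix A = [[-7, -4], [1, -3]].
Characteristic polynomial det(A - λI) = λ^2 + 10λ + 25 = 0.
Single eigenvalue λ = -5 with algebraic multiplicity 2.
Eigenvector v = (-2,1); generalized eigenvector w with (A-λI)w=v is (-1,1).
General solution: e^(-5t)[C_1·v + C_2·(t·v + w)].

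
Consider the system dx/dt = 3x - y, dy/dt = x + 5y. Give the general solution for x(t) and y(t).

Coefficient matrix A = [[3, -1], [1, 5]].
Characteristic polynomial det(A - λI) = λ^2 - 8λ + 16 = 0.
Single eigenvalue λ = 4 with algebraic multiplicity 2.
Eigenvector v = (-1,1); generalized eigenvector w with (A-λI)w=v is (2,-1).
General solution: e^(4t)[c_1·v + c_2·(t·v + w)].

x(t) = -c_1e^(4t) - c_2te^(4t) + 2c_2e^(4t), y(t) = c_1e^(4t) + c_2te^(4t) - c_2e^(4t)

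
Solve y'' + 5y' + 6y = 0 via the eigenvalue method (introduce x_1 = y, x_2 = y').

Let x_1 = y, x_2 = y'. Then x_1' = x_2 and x_2' = -6x_1 - 5x_2.
A = [[0,1],[-6,-5]]; det(A-λI) = λ^2 + 5λ + 6.
Eigenvalues λ = -2, -3 with eigenvectors (1,-2), (1,-3).

y(t) = c_1e^(-2t) + c_2e^(-3t)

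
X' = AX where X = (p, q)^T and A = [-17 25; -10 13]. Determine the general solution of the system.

p(t) = 2K_1e^(-2t)sin(5t) + K_1e^(-2t)cos(5t) + K_2e^(-2t)sin(5t) - 2K_2e^(-2t)cos(5t), q(t) = K_1e^(-2t)sin(5t) + K_1e^(-2t)cos(5t) + K_2e^(-2t)sin(5t) - K_2e^(-2t)cos(5t)

Coefficient matrix A = [[-17, 25], [-10, 13]].
Characteristic polynomial det(A - λI) = λ^2 + 4λ + 29 = 0.
Eigenvalues λ = -2 ± 5i (complex conjugate pair).
For λ=-2+5i: an eigenvector is (1,1) - i(2,1) = (1 - 2i, 1 - i).
A real fundamental pair from Re and Im of e^((-2+5i)t)v: X_1 = e^(-2t)(cos(5t)·(1,1) + sin(5t)·(2,1)), X_2 = e^(-2t)(sin(5t)·(1,1) - cos(5t)·(2,1)).
General solution: K_1X_1 + K_2X_2.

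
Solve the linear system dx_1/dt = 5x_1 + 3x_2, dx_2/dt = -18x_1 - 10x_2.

Coefficient matrix A = [[5, 3], [-18, -10]].
Characteristic polynomial det(A - λI) = λ^2 + 5λ + 4 = 0.
Eigenvalues λ = -4, -1.
For λ=-4: (A-λI) row 1 is [9, 3], so an eigenvector is (1, -3).
For λ=-1: (A-λI) row 1 is [6, 3], so an eigenvector is (1, -2).
General solution: K_1e^(-4t)(1,-3) + K_2e^(-t)(1,-2).

x_1(t) = K_1e^(-4t) + K_2e^(-t), x_2(t) = -3K_1e^(-4t) - 2K_2e^(-t)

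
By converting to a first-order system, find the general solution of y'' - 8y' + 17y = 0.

y(t) = C_1e^(4t)cos(t) + C_2e^(4t)sin(t)

Let x_1 = y, x_2 = y'. Then x_1' = x_2 and x_2' = -17x_1 + 8x_2.
A = [[0,1],[-17,8]]; det(A-λI) = λ^2 - 8λ + 17.
Eigenvalues λ = 4 ± i.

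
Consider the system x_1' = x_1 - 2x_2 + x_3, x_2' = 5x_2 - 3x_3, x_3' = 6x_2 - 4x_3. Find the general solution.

x_1(t) = K_1e^(t) + K_2e^(2t), x_2(t) = -K_2e^(2t) + K_3e^(-t), x_3(t) = -K_2e^(2t) + 2K_3e^(-t)

Coefficient matrix A = [[1, -2, 1], [0, 5, -3], [0, 6, -4]].
det(A - λI) = 0 gives eigenvalues λ = 1, 2, -1.
For λ=1: eigenvector (1,0,0).
For λ=2: eigenvector (1,-1,-1).
For λ=-1: eigenvector (0,1,2).
General solution: K_1e^(t)(1,0,0) + K_2e^(2t)(1,-1,-1) + K_3e^(-t)(0,1,2).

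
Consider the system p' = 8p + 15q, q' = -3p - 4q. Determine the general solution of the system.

Coefficient matrix A = [[8, 15], [-3, -4]].
Characteristic polynomial det(A - λI) = λ^2 - 4λ + 13 = 0.
Eigenvalues λ = 2 ± 3i (complex conjugate pair).
For λ=2+3i: an eigenvector is (-2,1) - i(1,0) = (-2 - i, 1).
A real fundamental pair from Re and Im of e^((2+3i)t)v: X_1 = e^(2t)(cos(3t)·(-2,1) + sin(3t)·(1,0)), X_2 = e^(2t)(sin(3t)·(-2,1) - cos(3t)·(1,0)).
General solution: K_1X_1 + K_2X_2.

p(t) = K_1e^(2t)sin(3t) - 2K_1e^(2t)cos(3t) - 2K_2e^(2t)sin(3t) - K_2e^(2t)cos(3t), q(t) = K_1e^(2t)cos(3t) + K_2e^(2t)sin(3t)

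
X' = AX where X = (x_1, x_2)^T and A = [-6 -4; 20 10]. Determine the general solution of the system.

Coefficient matrix A = [[-6, -4], [20, 10]].
Characteristic polynomial det(A - λI) = λ^2 - 4λ + 20 = 0.
Eigenvalues λ = 2 ± 4i (complex conjugate pair).
For λ=2+4i: an eigenvector is (0,-1) - i(1,-2) = (0 - i, -1 + 2i).
A real fundamental pair from Re and Im of e^((2+4i)t)v: X_1 = e^(2t)(cos(4t)·(0,-1) + sin(4t)·(1,-2)), X_2 = e^(2t)(sin(4t)·(0,-1) - cos(4t)·(1,-2)).
General solution: K_1X_1 + K_2X_2.

x_1(t) = K_1e^(2t)sin(4t) - K_2e^(2t)cos(4t), x_2(t) = -2K_1e^(2t)sin(4t) - K_1e^(2t)cos(4t) - K_2e^(2t)sin(4t) + 2K_2e^(2t)cos(4t)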